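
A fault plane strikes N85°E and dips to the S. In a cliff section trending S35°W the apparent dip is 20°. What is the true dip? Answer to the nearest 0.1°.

25.4°

The section is 50° from the strike.
tan(true dip) = tan 20° / sin 50° = 0.4751
true dip = arctan 0.4751 = 25.41°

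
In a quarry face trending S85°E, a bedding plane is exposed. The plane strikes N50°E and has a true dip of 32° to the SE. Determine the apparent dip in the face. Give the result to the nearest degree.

24°

The strike is N50°E and the section trends S85°E; the acute angle between them is β = 45°.
tan(apparent dip) = tan 32° · sin 45° = 0.4418
apparent dip = arctan 0.4418 = 23.84°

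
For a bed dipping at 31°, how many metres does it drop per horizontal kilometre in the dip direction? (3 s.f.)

drop per km = 1000 × tan 31° = 1000 × 0.6009

601 m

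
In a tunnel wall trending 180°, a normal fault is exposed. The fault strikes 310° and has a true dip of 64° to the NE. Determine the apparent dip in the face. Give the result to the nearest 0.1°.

57.5°

The section lies 50° from the strike.
tan α = tan 64° × sin 50° = 2.0503 × 0.7660 = 1.5706
α = arctan(1.5706) = 57.52°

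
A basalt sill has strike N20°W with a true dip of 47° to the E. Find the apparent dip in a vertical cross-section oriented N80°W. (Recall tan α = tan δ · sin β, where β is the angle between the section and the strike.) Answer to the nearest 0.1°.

42.9°

The strike is N20°W and the section trends N80°W; the acute angle between them is β = 60°.
tan(apparent dip) = tan 47° · sin 60° = 0.9287
α = arctan(0.9287) = 42.88°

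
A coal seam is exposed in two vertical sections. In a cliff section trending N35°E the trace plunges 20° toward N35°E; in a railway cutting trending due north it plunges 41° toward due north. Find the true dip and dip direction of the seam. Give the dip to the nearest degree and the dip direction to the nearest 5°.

The two traces are lines in the plane: v₁ = (sin 35°·cos 20°, cos 35°·cos 20°, −sin 20°), v₂ = (sin 0°·cos 41°, cos 0°·cos 41°, −sin 41°).
Cross product v₁ × v₂ gives the pole to the plane: n ∝ (-0.247, 0.354, 0.407).
True dip = arccos(n_z / |n|) = arccos(0.6862) = 46.7°.
Dip direction = azimuth of (n_x, n_y) = atan2(-0.247, 0.354) = 325°.

true dip 47°, dip direction 325°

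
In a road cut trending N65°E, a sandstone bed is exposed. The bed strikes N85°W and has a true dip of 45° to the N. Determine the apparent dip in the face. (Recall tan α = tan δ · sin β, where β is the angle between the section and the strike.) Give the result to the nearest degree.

Angle between strike (N85°W) and section (N65°E): β = 30°.
tan α = tan 45° × sin 30° = 1.0000 × 0.5000 = 0.5000
apparent dip = arctan 0.5000 = 26.57°

27°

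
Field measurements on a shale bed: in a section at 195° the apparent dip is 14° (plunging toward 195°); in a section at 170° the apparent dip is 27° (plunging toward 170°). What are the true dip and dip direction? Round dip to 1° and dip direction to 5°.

true dip 36°, dip direction 125°

Each apparent-dip line lies in the plane. As unit vectors (x east, y north, z up), v₁ plunges 14°→195° and v₂ plunges 27°→170°.
The plane normal is n = v₁ × v₂ ∝ (0.213, -0.151, 0.365).
Dip δ = arctan(|n_h|/n_z) = arctan(0.262/0.365) = 35.6°.
Dip direction = azimuth of (n_x, n_y) = atan2(0.213, -0.151) = 125°.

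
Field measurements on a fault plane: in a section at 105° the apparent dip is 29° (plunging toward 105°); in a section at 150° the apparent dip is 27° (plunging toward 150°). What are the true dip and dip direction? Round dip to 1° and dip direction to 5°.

true dip 30°, dip direction 120°

Each apparent-dip line lies in the plane. As unit vectors (x east, y north, z up), v₁ plunges 29°→105° and v₂ plunges 27°→150°.
Cross product v₁ × v₂ gives the pole to the plane: n ∝ (0.271, -0.168, 0.551).
True dip = arccos(n_z / |n|) = arccos(0.8655) = 30.1°.
Dip direction = azimuth of (n_x, n_y) = atan2(0.271, -0.168) = 122°.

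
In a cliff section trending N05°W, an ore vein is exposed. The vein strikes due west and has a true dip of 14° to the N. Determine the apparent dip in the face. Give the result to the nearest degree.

14°

Angle between strike (due west) and section (N05°W): β = 85°.
tan(apparent dip) = tan 14° · sin 85° = 0.2484
apparent dip = arctan 0.2484 = 13.95°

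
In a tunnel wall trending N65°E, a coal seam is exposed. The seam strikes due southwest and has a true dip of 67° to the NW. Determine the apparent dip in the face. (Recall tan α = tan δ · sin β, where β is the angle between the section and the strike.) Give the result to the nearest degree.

39°

The section lies 20° from the strike.
tan(apparent dip) = tan 67° · sin 20° = 0.8057
α = arctan(0.8057) = 38.86°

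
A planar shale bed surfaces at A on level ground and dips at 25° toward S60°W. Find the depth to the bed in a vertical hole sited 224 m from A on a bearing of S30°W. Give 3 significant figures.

90.5 m

The hole lies 30° from the dip direction, so the down-dip offset is 224 × cos 30° = 193.99 m.
Depth = down-dip offset × tan(dip) = 193.99 × tan 25° = 193.99 × 0.4663
Depth = 90.46 m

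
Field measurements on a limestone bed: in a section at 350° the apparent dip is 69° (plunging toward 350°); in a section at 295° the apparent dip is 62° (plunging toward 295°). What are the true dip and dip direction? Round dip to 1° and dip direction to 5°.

true dip 69°, dip direction 340°

The two traces are lines in the plane: v₁ = (sin 350°·cos 69°, cos 350°·cos 69°, −sin 69°), v₂ = (sin 295°·cos 62°, cos 295°·cos 62°, −sin 62°).
The plane normal is n = v₁ × v₂ ∝ (-0.126, 0.342, 0.138).
True dip = arccos(n_z / |n|) = arccos(0.3534) = 69.3°.
Dip direction = atan2(-0.126, 0.342) = 340° (azimuth of n's horizontal projection).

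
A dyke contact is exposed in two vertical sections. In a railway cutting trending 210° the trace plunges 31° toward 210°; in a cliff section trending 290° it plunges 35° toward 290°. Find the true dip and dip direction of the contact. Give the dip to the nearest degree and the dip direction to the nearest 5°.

The two traces are lines in the plane: v₁ = (sin 210°·cos 31°, cos 210°·cos 31°, −sin 31°), v₂ = (sin 290°·cos 35°, cos 290°·cos 35°, −sin 35°).
Cross product v₁ × v₂ gives the pole to the plane: n ∝ (-0.570, -0.151, 0.691).
True dip = arccos(n_z / |n|) = arccos(0.7609) = 40.5°.
Dip direction = atan2(-0.570, -0.151) = 255° (azimuth of n's horizontal projection).

true dip 40°, dip direction 255°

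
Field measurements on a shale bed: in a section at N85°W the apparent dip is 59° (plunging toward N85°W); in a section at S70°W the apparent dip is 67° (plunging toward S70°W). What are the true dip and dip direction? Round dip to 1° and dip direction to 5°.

Represent each trace as a vector plunging at its apparent dip toward its trend (east-north-up frame): v₁ = (-0.513, 0.045, -0.857), v₂ = (-0.367, -0.134, -0.921).
Cross product v₁ × v₂ gives the pole to the plane: n ∝ (-0.156, -0.158, 0.085).
True dip = arccos(n_z / |n|) = arccos(0.3583) = 69.0°.
Dip direction = atan2(-0.156, -0.158) = 225° (azimuth of n's horizontal projection).

true dip 69°, dip direction 225°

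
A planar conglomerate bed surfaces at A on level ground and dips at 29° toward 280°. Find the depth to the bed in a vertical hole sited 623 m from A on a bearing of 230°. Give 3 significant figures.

222 m

The hole lies 50° from the dip direction, so the down-dip offset is 623 × cos 50° = 400.46 m.
Depth = down-dip offset × tan(dip) = 400.46 × tan 29° = 400.46 × 0.5543
Depth = 221.98 m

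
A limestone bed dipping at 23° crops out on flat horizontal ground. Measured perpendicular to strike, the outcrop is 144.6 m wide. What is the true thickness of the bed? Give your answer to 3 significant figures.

56.5 m

True thickness t = w · sin(dip) = 144.6 × sin 23°
t = 144.6 × 0.3907 = 56.500 m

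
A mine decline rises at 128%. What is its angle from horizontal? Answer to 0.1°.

52.0°

tan θ = 128/100 = 1.2800
θ = arctan(1.2800) = 52.00°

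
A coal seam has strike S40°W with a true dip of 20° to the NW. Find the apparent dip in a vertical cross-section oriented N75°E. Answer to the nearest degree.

Angle between strike (S40°W) and section (N75°E): β = 35°.
tan α = tan 20° × sin 35° = 0.3640 × 0.5736 = 0.2088
apparent dip = arctan 0.2088 = 11.79°

12°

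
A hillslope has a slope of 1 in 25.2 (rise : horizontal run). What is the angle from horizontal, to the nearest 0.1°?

2.3°

tan θ = 1/25.2 = 0.0397
θ = arctan(0.0397) = 2.27°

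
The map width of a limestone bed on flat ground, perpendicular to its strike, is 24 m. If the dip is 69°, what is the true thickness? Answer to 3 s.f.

22.4 m

True thickness t = w · sin(dip) = 24 × sin 69°
t = 24 × 0.9336 = 22.406 m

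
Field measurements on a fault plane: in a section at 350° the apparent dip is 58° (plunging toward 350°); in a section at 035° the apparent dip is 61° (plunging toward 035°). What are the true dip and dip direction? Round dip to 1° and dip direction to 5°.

true dip 62°, dip direction 020°

The two traces are lines in the plane: v₁ = (sin 350°·cos 58°, cos 350°·cos 58°, −sin 58°), v₂ = (sin 35°·cos 61°, cos 35°·cos 61°, −sin 61°).
n = v₁ × v₂ = (0.120, 0.316, 0.182) (taken with n_z > 0).
Dip δ = arctan(|n_h|/n_z) = arctan(0.338/0.182) = 61.8°.
The horizontal component of n points toward azimuth atan2(n_x, n_y) = 21°, the dip direction.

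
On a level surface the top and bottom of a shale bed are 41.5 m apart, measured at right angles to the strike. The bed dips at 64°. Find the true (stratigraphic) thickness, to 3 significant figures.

37.3 m

True thickness t = w · sin(dip) = 41.5 × sin 64°
t = 41.5 × 0.8988 = 37.300 m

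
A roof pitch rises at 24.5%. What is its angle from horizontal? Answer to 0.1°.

tan θ = 24.5/100 = 0.2450
θ = arctan(0.2450) = 13.77°

13.8°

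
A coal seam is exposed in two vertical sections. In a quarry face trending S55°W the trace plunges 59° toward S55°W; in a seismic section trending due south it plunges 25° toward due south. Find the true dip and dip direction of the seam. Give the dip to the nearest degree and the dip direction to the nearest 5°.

The two traces are lines in the plane: v₁ = (sin 235°·cos 59°, cos 235°·cos 59°, −sin 59°), v₂ = (sin 180°·cos 25°, cos 180°·cos 25°, −sin 25°).
Cross product v₁ × v₂ gives the pole to the plane: n ∝ (-0.652, -0.178, 0.382).
True dip = arccos(n_z / |n|) = arccos(0.4924) = 60.5°.
The horizontal component of n points toward azimuth atan2(n_x, n_y) = 255°, the dip direction.

true dip 61°, dip direction 255°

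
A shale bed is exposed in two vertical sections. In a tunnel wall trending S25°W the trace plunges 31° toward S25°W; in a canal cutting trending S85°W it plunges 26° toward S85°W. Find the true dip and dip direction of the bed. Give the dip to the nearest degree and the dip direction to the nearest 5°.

The two traces are lines in the plane: v₁ = (sin 205°·cos 31°, cos 205°·cos 31°, −sin 31°), v₂ = (sin 265°·cos 26°, cos 265°·cos 26°, −sin 26°).
n = v₁ × v₂ = (-0.300, -0.302, 0.667) (taken with n_z > 0).
Dip δ = arctan(|n_h|/n_z) = arctan(0.426/0.667) = 32.6°.
The horizontal component of n points toward azimuth atan2(n_x, n_y) = 225°, the dip direction.

true dip 33°, dip direction 225°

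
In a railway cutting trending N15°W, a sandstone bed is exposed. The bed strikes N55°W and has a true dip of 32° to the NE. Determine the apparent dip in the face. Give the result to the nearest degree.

22°

The strike is N55°W and the section trends N15°W; the acute angle between them is β = 40°.
tan α = tan 32° × sin 40° = 0.6249 × 0.6428 = 0.4017
apparent dip = arctan 0.4017 = 21.88°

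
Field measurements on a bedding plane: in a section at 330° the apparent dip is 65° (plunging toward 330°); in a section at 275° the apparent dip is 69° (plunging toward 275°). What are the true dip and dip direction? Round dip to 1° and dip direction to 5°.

The two traces are lines in the plane: v₁ = (sin 330°·cos 65°, cos 330°·cos 65°, −sin 65°), v₂ = (sin 275°·cos 69°, cos 275°·cos 69°, −sin 69°).
n = v₁ × v₂ = (-0.313, 0.126, 0.124) (taken with n_z > 0).
Dip δ = arctan(|n_h|/n_z) = arctan(0.338/0.124) = 69.8°.
The horizontal component of n points toward azimuth atan2(n_x, n_y) = 292°, the dip direction.

true dip 70°, dip direction 290°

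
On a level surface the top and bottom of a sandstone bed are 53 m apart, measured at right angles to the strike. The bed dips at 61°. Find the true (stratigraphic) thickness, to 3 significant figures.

True thickness t = w · sin(dip) = 53 × sin 61°
t = 53 × 0.8746 = 46.355 m

46.4 m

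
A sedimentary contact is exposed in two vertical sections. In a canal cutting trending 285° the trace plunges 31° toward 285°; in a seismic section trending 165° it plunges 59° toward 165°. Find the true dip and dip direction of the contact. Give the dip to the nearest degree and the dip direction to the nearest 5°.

true dip 67°, dip direction 210°

Represent each trace as a vector plunging at its apparent dip toward its trend (east-north-up frame): v₁ = (-0.828, 0.222, -0.515), v₂ = (0.133, -0.497, -0.857).
n = v₁ × v₂ = (-0.446, -0.778, 0.382) (taken with n_z > 0).
Dip δ = arctan(|n_h|/n_z) = arctan(0.897/0.382) = 66.9°.
The horizontal component of n points toward azimuth atan2(n_x, n_y) = 210°, the dip direction.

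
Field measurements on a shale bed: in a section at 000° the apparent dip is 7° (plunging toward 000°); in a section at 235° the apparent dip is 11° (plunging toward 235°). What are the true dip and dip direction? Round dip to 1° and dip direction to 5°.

Represent each trace as a vector plunging at its apparent dip toward its trend (east-north-up frame): v₁ = (0.000, 0.993, -0.122), v₂ = (-0.804, -0.563, -0.191).
Cross product v₁ × v₂ gives the pole to the plane: n ∝ (-0.258, 0.098, 0.798).
Dip δ = arctan(|n_h|/n_z) = arctan(0.276/0.798) = 19.1°.
Dip direction = atan2(-0.258, 0.098) = 291° (azimuth of n's horizontal projection).

true dip 19°, dip direction 290°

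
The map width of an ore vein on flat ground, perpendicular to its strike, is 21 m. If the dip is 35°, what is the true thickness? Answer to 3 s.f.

12.0 m

True thickness t = w · sin(dip) = 21 × sin 35°
t = 21 × 0.5736 = 12.045 m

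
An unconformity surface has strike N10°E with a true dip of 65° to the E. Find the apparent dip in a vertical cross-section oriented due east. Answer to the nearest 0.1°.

The section lies 80° from the strike.
tan(apparent dip) = tan 65° · sin 80° = 2.1119
apparent dip = arctan 2.1119 = 64.66°

64.7°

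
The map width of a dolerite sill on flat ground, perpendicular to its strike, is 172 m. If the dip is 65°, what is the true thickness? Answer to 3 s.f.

True thickness t = w · sin(dip) = 172 × sin 65°
t = 172 × 0.9063 = 155.885 m

156 m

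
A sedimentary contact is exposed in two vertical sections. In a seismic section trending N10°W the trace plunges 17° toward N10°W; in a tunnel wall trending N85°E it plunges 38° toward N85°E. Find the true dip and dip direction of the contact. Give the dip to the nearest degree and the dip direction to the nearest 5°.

true dip 41°, dip direction 060°

Represent each trace as a vector plunging at its apparent dip toward its trend (east-north-up frame): v₁ = (-0.166, 0.942, -0.292), v₂ = (0.785, 0.069, -0.616).
The plane normal is n = v₁ × v₂ ∝ (0.560, 0.332, 0.751).
True dip = arccos(n_z / |n|) = arccos(0.7557) = 40.9°.
The horizontal component of n points toward azimuth atan2(n_x, n_y) = 59°, the dip direction.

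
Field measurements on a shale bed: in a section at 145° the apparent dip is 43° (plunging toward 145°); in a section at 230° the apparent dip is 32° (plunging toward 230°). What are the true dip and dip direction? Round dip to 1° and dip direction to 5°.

true dip 47°, dip direction 175°

Each apparent-dip line lies in the plane. As unit vectors (x east, y north, z up), v₁ plunges 43°→145° and v₂ plunges 32°→230°.
The plane normal is n = v₁ × v₂ ∝ (0.054, -0.665, 0.618).
True dip = arccos(n_z / |n|) = arccos(0.6793) = 47.2°.
Dip direction = atan2(0.054, -0.665) = 175° (azimuth of n's horizontal projection).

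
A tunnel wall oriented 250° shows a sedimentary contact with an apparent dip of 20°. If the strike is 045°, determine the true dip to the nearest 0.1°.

40.7°

β = acute angle between strike 045° and section 250° = 25°.
tan δ = tan α / sin β = tan 20° / sin 25° = 0.3640 / 0.4226 = 0.8612
δ = arctan(0.8612) = 40.74°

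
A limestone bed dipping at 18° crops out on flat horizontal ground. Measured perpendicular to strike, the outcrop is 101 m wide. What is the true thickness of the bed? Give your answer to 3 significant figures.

31.2 m

True thickness t = w · sin(dip) = 101 × sin 18°
t = 101 × 0.3090 = 31.211 m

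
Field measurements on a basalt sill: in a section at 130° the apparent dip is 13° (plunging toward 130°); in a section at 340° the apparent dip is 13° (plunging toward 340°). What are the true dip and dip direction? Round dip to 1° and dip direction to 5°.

Each apparent-dip line lies in the plane. As unit vectors (x east, y north, z up), v₁ plunges 13°→130° and v₂ plunges 13°→340°.
The plane normal is n = v₁ × v₂ ∝ (0.347, 0.243, 0.475).
tan δ = √(n_x²+n_y²)/n_z = 0.423/0.475, so δ = 41.7°.
Dip direction = atan2(0.347, 0.243) = 55° (azimuth of n's horizontal projection).

true dip 42°, dip direction 055°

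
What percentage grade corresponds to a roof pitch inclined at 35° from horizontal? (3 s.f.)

70.0%

grade % = 100 × tan 35° = 100 × 0.7002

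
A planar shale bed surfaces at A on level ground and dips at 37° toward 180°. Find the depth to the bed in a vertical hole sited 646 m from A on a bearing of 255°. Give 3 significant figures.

126 m

The hole lies 75° from the dip direction, so the down-dip offset is 646 × cos 75° = 167.20 m.
Depth = down-dip offset × tan(dip) = 167.20 × tan 37° = 167.20 × 0.7536
Depth = 125.99 m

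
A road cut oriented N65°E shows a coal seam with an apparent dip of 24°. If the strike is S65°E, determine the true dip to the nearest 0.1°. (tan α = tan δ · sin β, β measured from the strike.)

30.2°

β = acute angle between strike S65°E and section N65°E = 50°.
tan(true dip) = tan 24° / sin 50° = 0.5812
δ = arctan(0.5812) = 30.17°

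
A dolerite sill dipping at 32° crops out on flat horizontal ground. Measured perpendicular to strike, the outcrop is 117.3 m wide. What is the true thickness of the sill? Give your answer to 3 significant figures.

62.2 m

True thickness t = w · sin(dip) = 117.3 × sin 32°
t = 117.3 × 0.5299 = 62.160 m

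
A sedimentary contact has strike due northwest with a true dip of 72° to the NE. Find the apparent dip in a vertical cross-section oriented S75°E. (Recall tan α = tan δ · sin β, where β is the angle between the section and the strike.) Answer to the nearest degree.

The strike is due northwest and the section trends S75°E; the acute angle between them is β = 30°.
tan α = tan 72° × sin 30° = 3.0777 × 0.5000 = 1.5388
apparent dip = arctan 1.5388 = 56.98°

57°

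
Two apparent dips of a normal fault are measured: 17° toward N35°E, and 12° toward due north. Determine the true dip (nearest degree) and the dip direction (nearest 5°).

true dip 17°, dip direction 045°

Each apparent-dip line lies in the plane. As unit vectors (x east, y north, z up), v₁ plunges 17°→N35°E and v₂ plunges 12°→due north.
The plane normal is n = v₁ × v₂ ∝ (0.123, 0.114, 0.537).
True dip = arccos(n_z / |n|) = arccos(0.9544) = 17.4°.
The horizontal component of n points toward azimuth atan2(n_x, n_y) = 47°, the dip direction.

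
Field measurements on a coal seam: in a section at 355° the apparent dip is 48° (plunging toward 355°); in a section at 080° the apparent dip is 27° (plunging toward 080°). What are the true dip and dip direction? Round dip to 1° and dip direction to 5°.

true dip 50°, dip direction 015°

Each apparent-dip line lies in the plane. As unit vectors (x east, y north, z up), v₁ plunges 48°→355° and v₂ plunges 27°→080°.
n = v₁ × v₂ = (0.188, 0.679, 0.594) (taken with n_z > 0).
True dip = arccos(n_z / |n|) = arccos(0.6448) = 49.8°.
Dip direction = atan2(0.188, 0.679) = 15° (azimuth of n's horizontal projection).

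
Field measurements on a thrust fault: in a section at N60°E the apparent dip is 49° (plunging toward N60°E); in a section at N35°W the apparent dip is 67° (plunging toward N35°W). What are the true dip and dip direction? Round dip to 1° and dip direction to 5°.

The two traces are lines in the plane: v₁ = (sin 60°·cos 49°, cos 60°·cos 49°, −sin 49°), v₂ = (sin 325°·cos 67°, cos 325°·cos 67°, −sin 67°).
Cross product v₁ × v₂ gives the pole to the plane: n ∝ (-0.060, 0.692, 0.255).
True dip = arccos(n_z / |n|) = arccos(0.3450) = 69.8°.
The horizontal component of n points toward azimuth atan2(n_x, n_y) = 355°, the dip direction.

true dip 70°, dip direction 355°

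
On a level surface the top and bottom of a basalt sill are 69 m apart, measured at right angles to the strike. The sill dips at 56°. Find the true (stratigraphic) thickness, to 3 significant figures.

57.2 m

True thickness t = w · sin(dip) = 69 × sin 56°
t = 69 × 0.8290 = 57.204 m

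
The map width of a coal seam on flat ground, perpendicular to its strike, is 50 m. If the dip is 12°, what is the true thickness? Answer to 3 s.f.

True thickness t = w · sin(dip) = 50 × sin 12°
t = 50 × 0.2079 = 10.396 m

10.4 m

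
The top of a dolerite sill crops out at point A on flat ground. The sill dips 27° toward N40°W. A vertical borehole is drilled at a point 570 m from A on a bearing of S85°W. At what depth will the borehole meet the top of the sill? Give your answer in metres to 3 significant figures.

The hole lies 55° from the dip direction, so the down-dip offset is 570 × cos 55° = 326.94 m.
Depth = down-dip offset × tan(dip) = 326.94 × tan 27° = 326.94 × 0.5095
Depth = 166.58 m

167 m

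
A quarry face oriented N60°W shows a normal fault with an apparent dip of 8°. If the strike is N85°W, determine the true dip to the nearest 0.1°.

18.4°

The section is 25° from the strike.
tan δ = tan α / sin β = tan 8° / sin 25° = 0.1405 / 0.4226 = 0.3325
true dip = arctan 0.3325 = 18.39°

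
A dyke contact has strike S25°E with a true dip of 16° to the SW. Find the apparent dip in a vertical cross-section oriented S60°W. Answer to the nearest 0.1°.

15.9°

The section lies 85° from the strike.
tan(apparent dip) = tan 16° · sin 85° = 0.2857
α = arctan(0.2857) = 15.94°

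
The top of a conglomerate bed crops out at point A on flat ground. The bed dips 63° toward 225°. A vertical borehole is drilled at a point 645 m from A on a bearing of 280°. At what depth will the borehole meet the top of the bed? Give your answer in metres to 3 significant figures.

The hole lies 55° from the dip direction, so the down-dip offset is 645 × cos 55° = 369.96 m.
Depth = down-dip offset × tan(dip) = 369.96 × tan 63° = 369.96 × 1.9626
Depth = 726.08 m

726 m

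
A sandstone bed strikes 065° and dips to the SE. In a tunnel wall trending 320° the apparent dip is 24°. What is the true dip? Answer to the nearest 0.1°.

24.7°

The section is 75° from the strike.
tan(true dip) = tan 24° / sin 75° = 0.4609
true dip = arctan 0.4609 = 24.75°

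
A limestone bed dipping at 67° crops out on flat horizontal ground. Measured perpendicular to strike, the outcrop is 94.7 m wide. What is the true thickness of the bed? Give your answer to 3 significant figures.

True thickness t = w · sin(dip) = 94.7 × sin 67°
t = 94.7 × 0.9205 = 87.172 m

87.2 m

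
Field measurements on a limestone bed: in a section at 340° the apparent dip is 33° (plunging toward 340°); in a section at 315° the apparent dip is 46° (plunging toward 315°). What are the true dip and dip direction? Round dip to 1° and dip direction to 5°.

true dip 51°, dip direction 280°

Represent each trace as a vector plunging at its apparent dip toward its trend (east-north-up frame): v₁ = (-0.287, 0.788, -0.545), v₂ = (-0.491, 0.491, -0.719).
Cross product v₁ × v₂ gives the pole to the plane: n ∝ (-0.299, 0.061, 0.246).
True dip = arccos(n_z / |n|) = arccos(0.6274) = 51.1°.
Dip direction = atan2(-0.299, 0.061) = 282° (azimuth of n's horizontal projection).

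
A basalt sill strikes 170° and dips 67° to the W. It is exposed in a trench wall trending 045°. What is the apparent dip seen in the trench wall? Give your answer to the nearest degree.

The section lies 55° from the strike.
tan α = tan 67° × sin 55° = 2.3559 × 0.8192 = 1.9298
apparent dip = arctan 1.9298 = 62.61°

63°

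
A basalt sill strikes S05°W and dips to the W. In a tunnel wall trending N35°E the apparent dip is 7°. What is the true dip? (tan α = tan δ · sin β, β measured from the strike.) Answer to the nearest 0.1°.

β = acute angle between strike S05°W and section N35°E = 30°.
tan δ = tan α / sin β = tan 7° / sin 30° = 0.1228 / 0.5000 = 0.2456
true dip = arctan 0.2456 = 13.80°

13.8°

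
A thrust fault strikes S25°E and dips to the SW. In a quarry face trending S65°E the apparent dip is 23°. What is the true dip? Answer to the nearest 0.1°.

The section is 40° from the strike.
tan(true dip) = tan 23° / sin 40° = 0.6604
δ = arctan(0.6604) = 33.44°

33.4°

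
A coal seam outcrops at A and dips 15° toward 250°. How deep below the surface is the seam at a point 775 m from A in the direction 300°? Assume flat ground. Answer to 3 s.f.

133 m

The hole lies 50° from the dip direction, so the down-dip offset is 775 × cos 50° = 498.16 m.
Depth = down-dip offset × tan(dip) = 498.16 × tan 15° = 498.16 × 0.2679
Depth = 133.48 m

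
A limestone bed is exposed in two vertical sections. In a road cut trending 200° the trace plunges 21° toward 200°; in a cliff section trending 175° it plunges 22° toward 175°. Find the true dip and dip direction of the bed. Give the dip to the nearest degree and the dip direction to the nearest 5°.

true dip 22°, dip direction 180°

Represent each trace as a vector plunging at its apparent dip toward its trend (east-north-up frame): v₁ = (-0.319, -0.877, -0.358), v₂ = (0.081, -0.924, -0.375).
n = v₁ × v₂ = (-0.002, -0.149, 0.366) (taken with n_z > 0).
Dip δ = arctan(|n_h|/n_z) = arctan(0.149/0.366) = 22.1°.
The horizontal component of n points toward azimuth atan2(n_x, n_y) = 181°, the dip direction.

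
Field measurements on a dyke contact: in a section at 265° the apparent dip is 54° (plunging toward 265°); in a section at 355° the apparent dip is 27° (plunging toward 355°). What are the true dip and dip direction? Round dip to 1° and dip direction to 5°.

true dip 56°, dip direction 285°

Each apparent-dip line lies in the plane. As unit vectors (x east, y north, z up), v₁ plunges 54°→265° and v₂ plunges 27°→355°.
Cross product v₁ × v₂ gives the pole to the plane: n ∝ (-0.741, 0.203, 0.524).
tan δ = √(n_x²+n_y²)/n_z = 0.769/0.524, so δ = 55.7°.
Dip direction = azimuth of (n_x, n_y) = atan2(-0.741, 0.203) = 285°.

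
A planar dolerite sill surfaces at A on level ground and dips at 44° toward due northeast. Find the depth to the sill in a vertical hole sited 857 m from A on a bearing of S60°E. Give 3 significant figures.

214 m

The hole lies 75° from the dip direction, so the down-dip offset is 857 × cos 75° = 221.81 m.
Depth = down-dip offset × tan(dip) = 221.81 × tan 44° = 221.81 × 0.9657
Depth = 214.20 m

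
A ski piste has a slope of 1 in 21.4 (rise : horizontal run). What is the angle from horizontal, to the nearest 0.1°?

tan θ = 1/21.4 = 0.0467
θ = arctan(0.0467) = 2.68°

2.7°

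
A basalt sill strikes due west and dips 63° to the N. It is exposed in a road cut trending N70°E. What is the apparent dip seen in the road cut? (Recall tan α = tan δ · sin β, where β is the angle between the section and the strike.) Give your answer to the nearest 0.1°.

33.9°

The strike is due west and the section trends N70°E; the acute angle between them is β = 20°.
tan α = tan 63° × sin 20° = 1.9626 × 0.3420 = 0.6713
α = arctan(0.6713) = 33.87°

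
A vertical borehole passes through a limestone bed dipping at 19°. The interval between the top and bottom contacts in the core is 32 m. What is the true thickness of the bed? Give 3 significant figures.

30.3 m

True thickness t = h · cos(dip) = 32 × cos 19°
t = 32 × 0.9455 = 30.257 m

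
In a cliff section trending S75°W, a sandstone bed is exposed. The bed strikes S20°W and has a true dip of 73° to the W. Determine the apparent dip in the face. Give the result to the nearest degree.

Angle between strike (S20°W) and section (S75°W): β = 55°.
tan α = tan 73° × sin 55° = 3.2709 × 0.8192 = 2.6793
apparent dip = arctan 2.6793 = 69.53°

70°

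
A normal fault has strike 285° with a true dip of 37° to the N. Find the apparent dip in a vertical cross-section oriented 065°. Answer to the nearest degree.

26°

The section lies 40° from the strike.
tan α = tan 37° × sin 40° = 0.7536 × 0.6428 = 0.4844
α = arctan(0.4844) = 25.84°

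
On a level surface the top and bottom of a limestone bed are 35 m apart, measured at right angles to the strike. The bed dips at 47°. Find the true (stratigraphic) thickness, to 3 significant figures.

25.6 m

True thickness t = w · sin(dip) = 35 × sin 47°
t = 35 × 0.7314 = 25.597 m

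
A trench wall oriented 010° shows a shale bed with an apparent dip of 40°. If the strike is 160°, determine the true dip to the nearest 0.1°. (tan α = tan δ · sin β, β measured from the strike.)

β = acute angle between strike 160° and section 010° = 30°.
tan δ = tan α / sin β = tan 40° / sin 30° = 0.8391 / 0.5000 = 1.6782
δ = arctan(1.6782) = 59.21°

59.2°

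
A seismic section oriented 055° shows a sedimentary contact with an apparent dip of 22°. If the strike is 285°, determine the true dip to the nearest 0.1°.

The section is 50° from the strike.
tan δ = tan α / sin β = tan 22° / sin 50° = 0.4040 / 0.7660 = 0.5274
true dip = arctan 0.5274 = 27.81°

27.8°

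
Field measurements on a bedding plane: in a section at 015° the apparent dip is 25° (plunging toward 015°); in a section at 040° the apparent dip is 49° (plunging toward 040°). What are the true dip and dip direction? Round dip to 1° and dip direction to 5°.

Represent each trace as a vector plunging at its apparent dip toward its trend (east-north-up frame): v₁ = (0.235, 0.875, -0.423), v₂ = (0.422, 0.503, -0.755).
The plane normal is n = v₁ × v₂ ∝ (0.448, 0.001, 0.251).
Dip δ = arctan(|n_h|/n_z) = arctan(0.448/0.251) = 60.7°.
The horizontal component of n points toward azimuth atan2(n_x, n_y) = 90°, the dip direction.

true dip 61°, dip direction 090°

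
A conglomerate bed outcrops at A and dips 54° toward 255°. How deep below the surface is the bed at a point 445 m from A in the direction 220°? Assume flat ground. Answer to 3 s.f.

502 m

The hole lies 35° from the dip direction, so the down-dip offset is 445 × cos 35° = 364.52 m.
Depth = down-dip offset × tan(dip) = 364.52 × tan 54° = 364.52 × 1.3764
Depth = 501.72 m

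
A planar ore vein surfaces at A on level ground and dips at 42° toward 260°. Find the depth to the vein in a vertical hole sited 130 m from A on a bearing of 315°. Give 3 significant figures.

The hole lies 55° from the dip direction, so the down-dip offset is 130 × cos 55° = 74.56 m.
Depth = down-dip offset × tan(dip) = 74.56 × tan 42° = 74.56 × 0.9004
Depth = 67.14 m

67.1 m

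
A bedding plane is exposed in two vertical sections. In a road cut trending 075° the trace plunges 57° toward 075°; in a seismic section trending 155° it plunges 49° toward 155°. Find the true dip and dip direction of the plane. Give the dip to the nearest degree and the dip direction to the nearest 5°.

The two traces are lines in the plane: v₁ = (sin 75°·cos 57°, cos 75°·cos 57°, −sin 57°), v₂ = (sin 155°·cos 49°, cos 155°·cos 49°, −sin 49°).
The plane normal is n = v₁ × v₂ ∝ (0.605, -0.165, 0.352).
Dip δ = arctan(|n_h|/n_z) = arctan(0.627/0.352) = 60.7°.
Dip direction = azimuth of (n_x, n_y) = atan2(0.605, -0.165) = 105°.

true dip 61°, dip direction 105°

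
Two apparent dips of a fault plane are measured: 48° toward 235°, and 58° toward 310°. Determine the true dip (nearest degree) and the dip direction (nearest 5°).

true dip 60°, dip direction 285°

The two traces are lines in the plane: v₁ = (sin 235°·cos 48°, cos 235°·cos 48°, −sin 48°), v₂ = (sin 310°·cos 58°, cos 310°·cos 58°, −sin 58°).
The plane normal is n = v₁ × v₂ ∝ (-0.579, 0.163, 0.343).
True dip = arccos(n_z / |n|) = arccos(0.4950) = 60.3°.
Dip direction = azimuth of (n_x, n_y) = atan2(-0.579, 0.163) = 286°.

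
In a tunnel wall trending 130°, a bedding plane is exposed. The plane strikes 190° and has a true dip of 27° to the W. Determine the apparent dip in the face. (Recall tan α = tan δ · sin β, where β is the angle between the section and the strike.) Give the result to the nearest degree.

Angle between strike (190°) and section (130°): β = 60°.
tan(apparent dip) = tan 27° · sin 60° = 0.4413
apparent dip = arctan 0.4413 = 23.81°

24°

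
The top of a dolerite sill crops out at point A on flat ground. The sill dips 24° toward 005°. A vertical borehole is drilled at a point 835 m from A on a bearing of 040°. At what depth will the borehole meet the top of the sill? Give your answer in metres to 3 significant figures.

The hole lies 35° from the dip direction, so the down-dip offset is 835 × cos 35° = 683.99 m.
Depth = down-dip offset × tan(dip) = 683.99 × tan 24° = 683.99 × 0.4452
Depth = 304.53 m

305 m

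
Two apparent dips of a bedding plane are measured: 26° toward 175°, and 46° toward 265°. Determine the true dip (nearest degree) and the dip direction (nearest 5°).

The two traces are lines in the plane: v₁ = (sin 175°·cos 26°, cos 175°·cos 26°, −sin 26°), v₂ = (sin 265°·cos 46°, cos 265°·cos 46°, −sin 46°).
Cross product v₁ × v₂ gives the pole to the plane: n ∝ (-0.618, -0.360, 0.624).
Dip δ = arctan(|n_h|/n_z) = arctan(0.715/0.624) = 48.9°.
Dip direction = azimuth of (n_x, n_y) = atan2(-0.618, -0.360) = 240°.

true dip 49°, dip direction 240°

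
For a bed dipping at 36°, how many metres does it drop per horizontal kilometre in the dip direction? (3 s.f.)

drop per km = 1000 × tan 36° = 1000 × 0.7265

727 m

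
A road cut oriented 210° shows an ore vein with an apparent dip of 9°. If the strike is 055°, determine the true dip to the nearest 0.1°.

β = acute angle between strike 055° and section 210° = 25°.
tan(true dip) = tan 9° / sin 25° = 0.3748
true dip = arctan 0.3748 = 20.54°

20.5°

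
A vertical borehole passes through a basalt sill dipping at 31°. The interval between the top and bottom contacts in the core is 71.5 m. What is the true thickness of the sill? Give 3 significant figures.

61.3 m

True thickness t = h · cos(dip) = 71.5 × cos 31°
t = 71.5 × 0.8572 = 61.287 m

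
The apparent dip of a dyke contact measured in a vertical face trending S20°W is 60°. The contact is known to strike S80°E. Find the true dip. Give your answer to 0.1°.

60.4°

β = acute angle between strike S80°E and section S20°W = 80°.
tan δ = tan α / sin β = tan 60° / sin 80° = 1.7321 / 0.9848 = 1.7588
true dip = arctan 1.7588 = 60.38°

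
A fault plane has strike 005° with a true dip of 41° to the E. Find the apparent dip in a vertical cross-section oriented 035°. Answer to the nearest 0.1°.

The strike is 005° and the section trends 035°; the acute angle between them is β = 30°.
tan(apparent dip) = tan 41° · sin 30° = 0.4346
α = arctan(0.4346) = 23.49°

23.5°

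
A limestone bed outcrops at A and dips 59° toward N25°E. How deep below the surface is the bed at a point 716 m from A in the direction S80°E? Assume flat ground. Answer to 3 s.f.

308 m

The hole lies 75° from the dip direction, so the down-dip offset is 716 × cos 75° = 185.31 m.
Depth = down-dip offset × tan(dip) = 185.31 × tan 59° = 185.31 × 1.6643
Depth = 308.42 m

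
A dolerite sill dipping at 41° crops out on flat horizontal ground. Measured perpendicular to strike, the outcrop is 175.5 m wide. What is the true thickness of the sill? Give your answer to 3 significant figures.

115 m

True thickness t = w · sin(dip) = 175.5 × sin 41°
t = 175.5 × 0.6561 = 115.138 m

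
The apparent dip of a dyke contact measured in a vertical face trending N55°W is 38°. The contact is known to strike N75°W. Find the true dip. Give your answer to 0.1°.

66.4°

The section is 20° from the strike.
tan δ = tan α / sin β = tan 38° / sin 20° = 0.7813 / 0.3420 = 2.2843
δ = arctan(2.2843) = 66.36°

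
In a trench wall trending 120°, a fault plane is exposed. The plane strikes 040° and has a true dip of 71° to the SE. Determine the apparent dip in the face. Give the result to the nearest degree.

71°

The strike is 040° and the section trends 120°; the acute angle between them is β = 80°.
tan α = tan 71° × sin 80° = 2.9042 × 0.9848 = 2.8601
α = arctan(2.8601) = 70.73°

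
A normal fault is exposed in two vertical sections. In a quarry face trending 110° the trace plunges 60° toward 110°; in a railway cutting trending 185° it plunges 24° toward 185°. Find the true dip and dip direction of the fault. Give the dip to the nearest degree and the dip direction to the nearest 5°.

The two traces are lines in the plane: v₁ = (sin 110°·cos 60°, cos 110°·cos 60°, −sin 60°), v₂ = (sin 185°·cos 24°, cos 185°·cos 24°, −sin 24°).
n = v₁ × v₂ = (0.719, -0.260, 0.441) (taken with n_z > 0).
True dip = arccos(n_z / |n|) = arccos(0.5000) = 60.0°.
Dip direction = azimuth of (n_x, n_y) = atan2(0.719, -0.260) = 110°.

true dip 60°, dip direction 110°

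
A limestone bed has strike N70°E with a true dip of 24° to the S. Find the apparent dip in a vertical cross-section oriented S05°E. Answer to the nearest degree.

The strike is N70°E and the section trends S05°E; the acute angle between them is β = 75°.
tan α = tan 24° × sin 75° = 0.4452 × 0.9659 = 0.4301
apparent dip = arctan 0.4301 = 23.27°

23°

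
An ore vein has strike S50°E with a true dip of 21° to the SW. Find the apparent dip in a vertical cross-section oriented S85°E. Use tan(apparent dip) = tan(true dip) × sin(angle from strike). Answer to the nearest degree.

12°

The section lies 35° from the strike.
tan α = tan 21° × sin 35° = 0.3839 × 0.5736 = 0.2202
α = arctan(0.2202) = 12.42°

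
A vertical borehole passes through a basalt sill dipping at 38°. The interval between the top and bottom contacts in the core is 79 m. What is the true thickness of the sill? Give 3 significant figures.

True thickness t = h · cos(dip) = 79 × cos 38°
t = 79 × 0.7880 = 62.253 m

62.3 m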